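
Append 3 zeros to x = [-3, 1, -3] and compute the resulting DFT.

Original 3-point DFT: [-5, -2.0000-3.4641i, -2.0000+3.4641i]
Zero-padded 6-point DFT provides frequency interpolation.

DFT_6([x, 0, ...]) = [-5, -1.0000+1.7321i, -2.0000-3.4641i, -7, -2.0000+3.4641i, -1.0000-1.7321i]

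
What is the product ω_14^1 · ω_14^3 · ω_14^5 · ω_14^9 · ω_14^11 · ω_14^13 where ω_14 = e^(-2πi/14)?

The primitive 14th roots of unity are ω_14^k for k coprime to 14: k ∈ {1, 3, 5, 9, 11, 13}
Their product equals the constant term of the cyclotomic polynomial Φ_14(x) up to sign.
For n ≥ 3, the product of all primitive nth roots of unity is 1. (For n=1 it is 1; for n=2 it is -1.)

1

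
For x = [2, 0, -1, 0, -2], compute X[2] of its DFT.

X[2] = Σ(n=0 to 4) x[n] · ω_5^(2n) where ω_5 = e^(-2πi/5)
= (2)·ω_5^0 + (0)·ω_5^2 + (-1)·ω_5^4 + (0)·ω_5^6 + (-2)·ω_5^8

X[2] = 3.3090-2.1266i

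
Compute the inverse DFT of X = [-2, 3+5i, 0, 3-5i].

x[n] = (1/4) Σ(k=0 to 3) X[k] · e^(2πikn/4)

Computing each x[n]:
x[0] = 1
x[1] = -3
x[2] = -2
x[3] = 2

x = [1, -3, -2, 2]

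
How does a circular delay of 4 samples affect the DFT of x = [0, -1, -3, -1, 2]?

Time shift by 4: X_shifted[k] = ω_5^(4k) · X[k]
Shifted x = [-1, -3, -1, 2, 0]

DFT(x[n-4]) = [-3, -2.7361+4.6165i, 1.7361-1.0898i, 1.7361+1.0898i, -2.7361-4.6165i]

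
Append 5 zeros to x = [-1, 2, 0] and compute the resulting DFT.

Original 3-point DFT: [1, -2.0000-1.7321i, -2.0000+1.7321i]
Zero-padded 8-point DFT provides frequency interpolation.

DFT_8([x, 0, ...]) = [1, 0.4142-1.4142i, -1-2i, -2.4142-1.4142i, -3, -2.4142+1.4142i, -1+2i, 0.4142+1.4142i]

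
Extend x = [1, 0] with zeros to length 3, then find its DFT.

Original 2-point DFT: [1, 1]
Zero-padded 3-point DFT provides frequency interpolation.

DFT_3([x, 0, ...]) = [1, 1, 1]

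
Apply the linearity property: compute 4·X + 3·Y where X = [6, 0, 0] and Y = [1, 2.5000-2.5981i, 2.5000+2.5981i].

By linearity: DFT(4x + 3y) = 4·DFT(x) + 3·DFT(y)
= 4·[6, 0, 0] + 3·[1, 2.5000-2.5981i, 2.5000+2.5981i]

Computing element-wise:
Z[0] = 4·(6) + 3·(1) = 27
Z[1] = 4·(0) + 3·(2.5000-2.5981i) = 7.5000-7.7943i
Z[2] = 4·(0) + 3·(2.5000+2.5981i) = 7.5000+7.7943i

DFT(4x + 3y) = 4·X + 3·Y = [27, 7.5000-7.7943i, 7.5000+7.7943i]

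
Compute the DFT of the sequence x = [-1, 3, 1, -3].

X[k] = Σ(n=0 to 3) x[n] · ω_4^(nk)
where ω_4 = e^(-2πi/4)

Computing each X[k]:
X[0] = 0
X[1] = -2-6i
X[2] = 0
X[3] = -2+6i

X = [0, -2-6i, 0, -2+6i]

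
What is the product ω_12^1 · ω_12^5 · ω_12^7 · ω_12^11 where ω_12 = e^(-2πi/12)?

The primitive 12th roots of unity are ω_12^k for k coprime to 12: k ∈ {1, 5, 7, 11}
Their product equals the constant term of the cyclotomic polynomial Φ_12(x) up to sign.
For n ≥ 3, the product of all primitive nth roots of unity is 1. (For n=1 it is 1; for n=2 it is -1.)

1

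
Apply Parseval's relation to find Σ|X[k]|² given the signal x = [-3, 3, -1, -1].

Parseval: Σ|x[n]|² = (1/N)Σ|X[k]|², so Σ|X[k]|² = N·Σ|x[n]|² = 4·20.0000

Σ|X[k]|² = N·Σ|x[n]|² = 4·20.0000 = 80.0000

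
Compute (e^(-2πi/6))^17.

Since ω_6^6 = 1, powers reduce modulo 6.
17 mod 6 = 5
So ω_6^17 = ω_6^5 = e^(-2πi·5/6)

ω_6^17 = ω_6^5 = 0.5000+0.8660i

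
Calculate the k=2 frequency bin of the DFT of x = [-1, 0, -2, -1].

X[2] = Σ(n=0 to 3) x[n] · ω_4^(2n) where ω_4 = e^(-2πi/4)
= (-1)·ω_4^0 + (0)·ω_4^2 + (-2)·ω_4^4 + (-1)·ω_4^6

X[2] = -2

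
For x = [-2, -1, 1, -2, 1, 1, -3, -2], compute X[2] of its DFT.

X[2] = Σ(n=0 to 7) x[n] · ω_8^(2n) where ω_8 = e^(-2πi/8)
= (-2)·ω_8^0 + (-1)·ω_8^2 + (1)·ω_8^4 + (-2)·ω_8^6 + (1)·ω_8^8 + (1)·ω_8^10 + (-3)·ω_8^12 + (-2)·ω_8^14

X[2] = 1-4i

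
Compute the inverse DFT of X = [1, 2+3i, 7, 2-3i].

x[n] = (1/4) Σ(k=0 to 3) X[k] · e^(2πikn/4)

Computing each x[n]:
x[0] = 3
x[1] = -3
x[2] = 1
x[3] = 0

x = [3, -3, 1, 0]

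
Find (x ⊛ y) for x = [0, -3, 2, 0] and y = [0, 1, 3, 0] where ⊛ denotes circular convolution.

(x ⊛ y)[n] = Σ(m=0 to 3) x[m] · y[(n-m) mod 4]

Computing each output sample:
(x ⊛ y)[0] = 6
(x ⊛ y)[1] = 0
(x ⊛ y)[2] = -3
(x ⊛ y)[3] = -7

x ⊛ y = [6, 0, -3, -7]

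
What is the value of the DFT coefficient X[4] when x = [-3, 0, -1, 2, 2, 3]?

X[4] = Σ(n=0 to 5) x[n] · ω_6^(4n) where ω_6 = e^(-2πi/6)
= (-3)·ω_6^0 + (0)·ω_6^4 + (-1)·ω_6^8 + (2)·ω_6^12 + (2)·ω_6^16 + (3)·ω_6^20

X[4] = -3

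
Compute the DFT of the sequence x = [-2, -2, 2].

X[k] = Σ(n=0 to 2) x[n] · ω_3^(nk)
where ω_3 = e^(-2πi/3)

Computing each X[k]:
X[0] = -2
X[1] = -2.0000+3.4641i
X[2] = -2.0000-3.4641i

X = [-2, -2.0000+3.4641i, -2.0000-3.4641i]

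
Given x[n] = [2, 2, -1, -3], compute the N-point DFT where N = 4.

X[k] = Σ(n=0 to 3) x[n] · ω_4^(nk)
where ω_4 = e^(-2πi/4)

Computing each X[k]:
X[0] = 0
X[1] = 3-5i
X[2] = 2
X[3] = 3+5i

X = [0, 3-5i, 2, 3+5i]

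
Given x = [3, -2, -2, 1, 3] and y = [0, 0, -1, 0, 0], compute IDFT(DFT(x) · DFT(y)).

(x ⊛ y)[n] = Σ(m=0 to 4) x[m] · y[(n-m) mod 5]

Computing each output sample:
(x ⊛ y)[0] = -1
(x ⊛ y)[1] = -3
(x ⊛ y)[2] = -3
(x ⊛ y)[3] = 2
(x ⊛ y)[4] = 2

x ⊛ y = [-1, -3, -3, 2, 2]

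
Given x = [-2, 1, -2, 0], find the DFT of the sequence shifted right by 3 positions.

Time shift by 3: X_shifted[k] = ω_4^(3k) · X[k]
Shifted x = [1, -2, 0, -2]

DFT(x[n-3]) = [-3, 1, 5, 1]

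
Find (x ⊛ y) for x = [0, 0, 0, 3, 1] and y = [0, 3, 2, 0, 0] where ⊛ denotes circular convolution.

(x ⊛ y)[n] = Σ(m=0 to 4) x[m] · y[(n-m) mod 5]

Computing each output sample:
(x ⊛ y)[0] = 9
(x ⊛ y)[1] = 2
(x ⊛ y)[2] = 0
(x ⊛ y)[3] = 0
(x ⊛ y)[4] = 9

x ⊛ y = [9, 2, 0, 0, 9]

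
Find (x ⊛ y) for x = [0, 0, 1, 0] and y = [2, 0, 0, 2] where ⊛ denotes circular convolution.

(x ⊛ y)[n] = Σ(m=0 to 3) x[m] · y[(n-m) mod 4]

Computing each output sample:
(x ⊛ y)[0] = 0
(x ⊛ y)[1] = 2
(x ⊛ y)[2] = 2
(x ⊛ y)[3] = 0

x ⊛ y = [0, 2, 2, 0]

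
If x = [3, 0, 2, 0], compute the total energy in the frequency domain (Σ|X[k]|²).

Parseval: Σ|x[n]|² = (1/N)Σ|X[k]|², so Σ|X[k]|² = N·Σ|x[n]|² = 4·13.0000

Σ|X[k]|² = N·Σ|x[n]|² = 4·13.0000 = 52.0000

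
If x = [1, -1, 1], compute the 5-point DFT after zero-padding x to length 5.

Original 3-point DFT: [1, 1.0000+1.7321i, 1.0000-1.7321i]
Zero-padded 5-point DFT provides frequency interpolation.

DFT_5([x, 0, ...]) = [1, -0.1180+0.3633i, 2.1180+1.5388i, 2.1180-1.5388i, -0.1180-0.3633i]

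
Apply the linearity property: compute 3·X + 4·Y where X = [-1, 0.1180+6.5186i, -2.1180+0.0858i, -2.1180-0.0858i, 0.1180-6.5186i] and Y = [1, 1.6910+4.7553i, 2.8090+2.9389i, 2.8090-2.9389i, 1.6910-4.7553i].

By linearity: DFT(3x + 4y) = 3·DFT(x) + 4·DFT(y)
= 3·[-1, 0.1180+6.5186i, -2.1180+0.0858i, -2.1180-0.0858i, 0.1180-6.5186i] + 4·[1, 1.6910+4.7553i, 2.8090+2.9389i, 2.8090-2.9389i, 1.6910-4.7553i]

Computing element-wise:
Z[0] = 3·(-1) + 4·(1) = 1
Z[1] = 3·(0.1180+6.5186i) + 4·(1.6910+4.7553i) = 7.1180+38.5770i
Z[2] = 3·(-2.1180+0.0858i) + 4·(2.8090+2.9389i) = 4.8820+12.0130i
Z[3] = 3·(-2.1180-0.0858i) + 4·(2.8090-2.9389i) = 4.8820-12.0130i
Z[4] = 3·(0.1180-6.5186i) + 4·(1.6910-4.7553i) = 7.1180-38.5770i

DFT(3x + 4y) = 3·X + 4·Y = [1, 7.1180+38.5770i, 4.8820+12.0130i, 4.8820-12.0130i, 7.1180-38.5770i]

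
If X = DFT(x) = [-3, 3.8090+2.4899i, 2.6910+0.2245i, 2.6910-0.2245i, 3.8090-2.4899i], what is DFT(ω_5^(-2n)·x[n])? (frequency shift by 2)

Modulation property: DFT(ω_5^(-2n)·x[n]) = X[(k-2) mod 5], so circularly shift X by 2 positions.

X[k-2] = [2.6910-0.2245i, 3.8090-2.4899i, -3, 3.8090+2.4899i, 2.6910+0.2245i]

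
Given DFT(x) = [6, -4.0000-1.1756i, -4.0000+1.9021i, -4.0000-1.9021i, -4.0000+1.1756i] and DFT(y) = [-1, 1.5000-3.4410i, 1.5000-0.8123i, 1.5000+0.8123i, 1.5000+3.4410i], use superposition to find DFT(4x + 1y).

By linearity: DFT(4x + 1y) = 4·DFT(x) + 1·DFT(y)
= 4·[6, -4.0000-1.1756i, -4.0000+1.9021i, -4.0000-1.9021i, -4.0000+1.1756i] + 1·[-1, 1.5000-3.4410i, 1.5000-0.8123i, 1.5000+0.8123i, 1.5000+3.4410i]

Computing element-wise:
Z[0] = 4·(6) + 1·(-1) = 23
Z[1] = 4·(-4.0000-1.1756i) + 1·(1.5000-3.4410i) = -14.5000-8.1434i
Z[2] = 4·(-4.0000+1.9021i) + 1·(1.5000-0.8123i) = -14.5000+6.7961i
Z[3] = 4·(-4.0000-1.9021i) + 1·(1.5000+0.8123i) = -14.5000-6.7961i
Z[4] = 4·(-4.0000+1.1756i) + 1·(1.5000+3.4410i) = -14.5000+8.1434i

DFT(4x + 1y) = 4·X + 1·Y = [23, -14.5000-8.1434i, -14.5000+6.7961i, -14.5000-6.7961i, -14.5000+8.1434i]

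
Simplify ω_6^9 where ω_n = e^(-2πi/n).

Since ω_6^6 = 1, powers reduce modulo 6.
9 mod 6 = 3
So ω_6^9 = ω_6^3 = e^(-2πi·3/6)

ω_6^9 = ω_6^3 = -1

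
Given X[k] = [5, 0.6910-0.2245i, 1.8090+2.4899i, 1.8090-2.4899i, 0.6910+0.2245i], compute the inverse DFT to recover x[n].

x[n] = (1/5) Σ(k=0 to 4) X[k] · e^(2πikn/5)

Computing each x[n]:
x[0] = 2
x[1] = 0
x[2] = 2
x[3] = 0
x[4] = 1

x = [2, 0, 2, 0, 1]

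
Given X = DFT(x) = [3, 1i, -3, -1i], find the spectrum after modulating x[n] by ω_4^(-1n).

Modulation property: DFT(ω_4^(-1n)·x[n]) = X[(k-1) mod 4], so circularly shift X by 1 positions.

X[k-1] = [-1i, 3, 1i, -3]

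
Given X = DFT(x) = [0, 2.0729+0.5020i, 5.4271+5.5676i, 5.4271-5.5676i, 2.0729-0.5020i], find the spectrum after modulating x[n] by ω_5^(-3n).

Modulation property: DFT(ω_5^(-3n)·x[n]) = X[(k-3) mod 5], so circularly shift X by 3 positions.

X[k-3] = [5.4271+5.5676i, 5.4271-5.5676i, 2.0729-0.5020i, 0, 2.0729+0.5020i]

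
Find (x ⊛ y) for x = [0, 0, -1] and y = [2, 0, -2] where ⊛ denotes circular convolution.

(x ⊛ y)[n] = Σ(m=0 to 2) x[m] · y[(n-m) mod 3]

Computing each output sample:
(x ⊛ y)[0] = 0
(x ⊛ y)[1] = 2
(x ⊛ y)[2] = -2

x ⊛ y = [0, 2, -2]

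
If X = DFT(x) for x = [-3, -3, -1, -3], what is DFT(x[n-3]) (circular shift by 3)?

Time shift by 3: X_shifted[k] = ω_4^(3k) · X[k]
Shifted x = [-3, -1, -3, -3]

DFT(x[n-3]) = [-10, -2i, -2, 2i]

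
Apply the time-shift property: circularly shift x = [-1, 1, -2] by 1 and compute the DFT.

Time shift by 1: X_shifted[k] = ω_3^(1k) · X[k]
Shifted x = [-2, -1, 1]

DFT(x[n-1]) = [-2, -2.0000+1.7321i, -2.0000-1.7321i]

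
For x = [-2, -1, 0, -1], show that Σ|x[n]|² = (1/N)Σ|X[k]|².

Time domain:
Σ|x[n]|² = |-2|² + |-1|² + |0|² + |-1|² = 6.0000

Frequency domain:
(1/4)Σ|X[k]|² = (1/4)(|-4|² + |-2|² + |0|² + |-2|²) = (1/4)·24.0000 = 6.0000

Both sides agree, confirming Parseval's theorem.

Σ|x[n]|² = (1/N)Σ|X[k]|² = 6.0000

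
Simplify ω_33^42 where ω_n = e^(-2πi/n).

Since ω_33^33 = 1, powers reduce modulo 33.
42 mod 33 = 9
So ω_33^42 = ω_33^9 = e^(-2πi·9/33)

ω_33^42 = ω_33^9 = -0.1423-0.9898i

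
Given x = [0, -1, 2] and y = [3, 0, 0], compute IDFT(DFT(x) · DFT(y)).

(x ⊛ y)[n] = Σ(m=0 to 2) x[m] · y[(n-m) mod 3]

Computing each output sample:
(x ⊛ y)[0] = 0
(x ⊛ y)[1] = -3
(x ⊛ y)[2] = 6

x ⊛ y = [0, -3, 6]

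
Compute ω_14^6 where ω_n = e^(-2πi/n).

ω_14^6 = e^(-2πi·6/14)
= cos(-2π·6/14) + i·sin(-2π·6/14)
= cos(-12π/14) + i·sin(-12π/14)

ω_14^6 = cos(-12π/14) + i·sin(-12π/14) = -0.9010-0.4339i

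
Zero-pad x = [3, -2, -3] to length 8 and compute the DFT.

Original 3-point DFT: [-2, 5.5000-0.8660i, 5.5000+0.8660i]
Zero-padded 8-point DFT provides frequency interpolation.

DFT_8([x, 0, ...]) = [-2, 1.5858+4.4142i, 6+2i, 4.4142-1.5858i, 2, 4.4142+1.5858i, 6-2i, 1.5858-4.4142i]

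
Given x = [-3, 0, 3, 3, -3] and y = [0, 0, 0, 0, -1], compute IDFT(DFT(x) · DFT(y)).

(x ⊛ y)[n] = Σ(m=0 to 4) x[m] · y[(n-m) mod 5]

Computing each output sample:
(x ⊛ y)[0] = 0
(x ⊛ y)[1] = -3
(x ⊛ y)[2] = -3
(x ⊛ y)[3] = 3
(x ⊛ y)[4] = 3

x ⊛ y = [0, -3, -3, 3, 3]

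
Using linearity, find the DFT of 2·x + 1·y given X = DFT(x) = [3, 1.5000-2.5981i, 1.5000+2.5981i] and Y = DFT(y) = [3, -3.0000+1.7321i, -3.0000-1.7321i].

By linearity: DFT(2x + 1y) = 2·DFT(x) + 1·DFT(y)
= 2·[3, 1.5000-2.5981i, 1.5000+2.5981i] + 1·[3, -3.0000+1.7321i, -3.0000-1.7321i]

Computing element-wise:
Z[0] = 2·(3) + 1·(3) = 9
Z[1] = 2·(1.5000-2.5981i) + 1·(-3.0000+1.7321i) = -3.4641i
Z[2] = 2·(1.5000+2.5981i) + 1·(-3.0000-1.7321i) = 3.4641i

DFT(2x + 1y) = 2·X + 1·Y = [9, -3.4641i, 3.4641i]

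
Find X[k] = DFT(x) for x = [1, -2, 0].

X[k] = Σ(n=0 to 2) x[n] · ω_3^(nk)
where ω_3 = e^(-2πi/3)

Computing each X[k]:
X[0] = -1
X[1] = 2.0000+1.7321i
X[2] = 2.0000-1.7321i

X = [-1, 2.0000+1.7321i, 2.0000-1.7321i]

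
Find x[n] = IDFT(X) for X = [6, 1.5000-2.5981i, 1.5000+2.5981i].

x[n] = (1/3) Σ(k=0 to 2) X[k] · e^(2πikn/3)

Computing each x[n]:
x[0] = 3
x[1] = 3
x[2] = 0

x = [3, 3, 0]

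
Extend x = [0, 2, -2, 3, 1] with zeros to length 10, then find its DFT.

Original 5-point DFT: [4, 0.1180+1.9879i, -2.1180-5.3431i, -2.1180+5.3431i, 0.1180-1.9879i]
Zero-padded 10-point DFT provides frequency interpolation.

DFT_10([x, 0, ...]) = [4, -0.7361-2.7144i, 0.1180+1.9879i, 3.7361-2.2654i, -2.1180-5.3431i, -6, -2.1180+5.3431i, 3.7361+2.2654i, 0.1180-1.9879i, -0.7361+2.7144i]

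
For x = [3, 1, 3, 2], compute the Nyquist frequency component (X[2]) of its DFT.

X[2] = Σ(n=0 to 3) x[n] · ω_4^(2n) where ω_4 = e^(-2πi/4)
= (3)·ω_4^0 + (1)·ω_4^2 + (3)·ω_4^4 + (2)·ω_4^6

X[2] = 3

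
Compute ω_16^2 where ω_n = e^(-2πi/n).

ω_16^2 = e^(-2πi·2/16)
= cos(-2π·2/16) + i·sin(-2π·2/16)
= cos(-4π/16) + i·sin(-4π/16)

ω_16^2 = cos(-4π/16) + i·sin(-4π/16) = 0.7071-0.7071i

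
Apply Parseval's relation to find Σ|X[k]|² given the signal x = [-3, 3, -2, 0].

Parseval: Σ|x[n]|² = (1/N)Σ|X[k]|², so Σ|X[k]|² = N·Σ|x[n]|² = 4·22.0000

Σ|X[k]|² = N·Σ|x[n]|² = 4·22.0000 = 88.0000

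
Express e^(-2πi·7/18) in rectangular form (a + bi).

ω_18^7 = e^(-2πi·7/18)
= cos(-2π·7/18) + i·sin(-2π·7/18)
= cos(-14π/18) + i·sin(-14π/18)

ω_18^7 = cos(-14π/18) + i·sin(-14π/18) = -0.7660-0.6428i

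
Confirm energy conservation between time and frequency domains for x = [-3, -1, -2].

Time domain:
Σ|x[n]|² = |-3|² + |-1|² + |-2|² = 14.0000

Frequency domain:
(1/3)Σ|X[k]|² = (1/3)(|-6|² + |-1.5000-0.8660i|² + |-1.5000+0.8660i|²) = (1/3)·42.0000 = 14.0000

Both sides agree, confirming Parseval's theorem.

Σ|x[n]|² = (1/N)Σ|X[k]|² = 14.0000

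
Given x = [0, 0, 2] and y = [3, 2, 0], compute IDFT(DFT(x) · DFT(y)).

(x ⊛ y)[n] = Σ(m=0 to 2) x[m] · y[(n-m) mod 3]

Computing each output sample:
(x ⊛ y)[0] = 4
(x ⊛ y)[1] = 0
(x ⊛ y)[2] = 6

x ⊛ y = [4, 0, 6]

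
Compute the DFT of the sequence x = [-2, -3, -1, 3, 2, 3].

X[k] = Σ(n=0 to 5) x[n] · ω_6^(nk)
where ω_6 = e^(-2πi/6)

Computing each X[k]:
X[0] = 2
X[1] = -5.5000+7.7942i
X[2] = 0.5000+2.5981i
X[3] = -4
X[4] = 0.5000-2.5981i
X[5] = -5.5000-7.7942i

X = [2, -5.5000+7.7942i, 0.5000+2.5981i, -4, 0.5000-2.5981i, -5.5000-7.7942i]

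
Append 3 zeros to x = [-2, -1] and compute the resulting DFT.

Original 2-point DFT: [-3, -1]
Zero-padded 5-point DFT provides frequency interpolation.

DFT_5([x, 0, ...]) = [-3, -2.3090+0.9511i, -1.1910+0.5878i, -1.1910-0.5878i, -2.3090-0.9511i]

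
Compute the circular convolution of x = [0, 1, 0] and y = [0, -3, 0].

(x ⊛ y)[n] = Σ(m=0 to 2) x[m] · y[(n-m) mod 3]

Computing each output sample:
(x ⊛ y)[0] = 0
(x ⊛ y)[1] = 0
(x ⊛ y)[2] = -3

x ⊛ y = [0, 0, -3]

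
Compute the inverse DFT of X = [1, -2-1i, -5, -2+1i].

x[n] = (1/4) Σ(k=0 to 3) X[k] · e^(2πikn/4)

Computing each x[n]:
x[0] = -2
x[1] = 2
x[2] = 0
x[3] = 1

x = [-2, 2, 0, 1]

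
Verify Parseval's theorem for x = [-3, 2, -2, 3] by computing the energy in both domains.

Time domain:
Σ|x[n]|² = |-3|² + |2|² + |-2|² + |3|² = 26.0000

Frequency domain:
(1/4)Σ|X[k]|² = (1/4)(|0|² + |-1+1i|² + |-10|² + |-1-1i|²) = (1/4)·104.0000 = 26.0000

Both sides agree, confirming Parseval's theorem.

Σ|x[n]|² = (1/N)Σ|X[k]|² = 26.0000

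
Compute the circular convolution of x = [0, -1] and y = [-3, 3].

(x ⊛ y)[n] = Σ(m=0 to 1) x[m] · y[(n-m) mod 2]

Computing each output sample:
(x ⊛ y)[0] = -3
(x ⊛ y)[1] = 3

x ⊛ y = [-3, 3]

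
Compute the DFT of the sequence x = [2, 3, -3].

X[k] = Σ(n=0 to 2) x[n] · ω_3^(nk)
where ω_3 = e^(-2πi/3)

Computing each X[k]:
X[0] = 2
X[1] = 2.0000-5.1962i
X[2] = 2.0000+5.1962i

X = [2, 2.0000-5.1962i, 2.0000+5.1962i]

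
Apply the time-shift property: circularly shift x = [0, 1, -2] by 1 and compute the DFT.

Time shift by 1: X_shifted[k] = ω_3^(1k) · X[k]
Shifted x = [-2, 0, 1]

DFT(x[n-1]) = [-1, -2.5000+0.8660i, -2.5000-0.8660i]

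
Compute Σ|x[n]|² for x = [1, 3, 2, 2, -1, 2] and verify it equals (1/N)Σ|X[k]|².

Time domain:
Σ|x[n]|² = |1|² + |3|² + |2|² + |2|² + |-1|² + |2|² = 23.0000

Frequency domain:
(1/6)Σ|X[k]|² = (1/6)(|9|² + |1.0000-3.4641i|² + |1.7321i|² + |-5|² + |-1.7321i|² + |1.0000+3.4641i|²) = (1/6)·138.0000 = 23.0000

Both sides agree, confirming Parseval's theorem.

Σ|x[n]|² = (1/N)Σ|X[k]|² = 23.0000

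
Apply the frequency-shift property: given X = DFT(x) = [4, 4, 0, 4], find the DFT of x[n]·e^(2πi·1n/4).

Modulation property: DFT(ω_4^(-1n)·x[n]) = X[(k-1) mod 4], so circularly shift X by 1 positions.

X[k-1] = [4, 4, 4, 0]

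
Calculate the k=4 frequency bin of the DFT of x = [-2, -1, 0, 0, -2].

X[4] = Σ(n=0 to 4) x[n] · ω_5^(4n) where ω_5 = e^(-2πi/5)
= (-2)·ω_5^0 + (-1)·ω_5^4 + (0)·ω_5^8 + (0)·ω_5^12 + (-2)·ω_5^16

X[4] = -2.9271+0.9511i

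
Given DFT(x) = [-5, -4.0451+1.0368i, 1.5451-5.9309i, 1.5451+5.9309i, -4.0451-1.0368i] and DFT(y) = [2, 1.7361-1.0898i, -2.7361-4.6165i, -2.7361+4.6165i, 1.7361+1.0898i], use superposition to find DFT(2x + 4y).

By linearity: DFT(2x + 4y) = 2·DFT(x) + 4·DFT(y)
= 2·[-5, -4.0451+1.0368i, 1.5451-5.9309i, 1.5451+5.9309i, -4.0451-1.0368i] + 4·[2, 1.7361-1.0898i, -2.7361-4.6165i, -2.7361+4.6165i, 1.7361+1.0898i]

Computing element-wise:
Z[0] = 2·(-5) + 4·(2) = -2
Z[1] = 2·(-4.0451+1.0368i) + 4·(1.7361-1.0898i) = -1.1458-2.2856i
Z[2] = 2·(1.5451-5.9309i) + 4·(-2.7361-4.6165i) = -7.8542-30.3278i
Z[3] = 2·(1.5451+5.9309i) + 4·(-2.7361+4.6165i) = -7.8542+30.3278i
Z[4] = 2·(-4.0451-1.0368i) + 4·(1.7361+1.0898i) = -1.1458+2.2856i

DFT(2x + 4y) = 2·X + 4·Y = [-2, -1.1458-2.2856i, -7.8542-30.3278i, -7.8542+30.3278i, -1.1458+2.2856i]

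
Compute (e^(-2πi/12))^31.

Since ω_12^12 = 1, powers reduce modulo 12.
31 mod 12 = 7
So ω_12^31 = ω_12^7 = e^(-2πi·7/12)

ω_12^31 = ω_12^7 = -0.8660+0.5000i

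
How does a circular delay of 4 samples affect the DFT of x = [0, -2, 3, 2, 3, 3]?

Time shift by 4: X_shifted[k] = ω_6^(4k) · X[k]
Shifted x = [3, 2, 3, 3, 0, -2]

DFT(x[n-4]) = [9, -1.5000-6.0622i, 4.5000-0.8660i, 3, 4.5000+0.8660i, -1.5000+6.0622i]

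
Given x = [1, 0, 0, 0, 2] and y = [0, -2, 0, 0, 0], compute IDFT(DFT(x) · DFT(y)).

(x ⊛ y)[n] = Σ(m=0 to 4) x[m] · y[(n-m) mod 5]

Computing each output sample:
(x ⊛ y)[0] = -4
(x ⊛ y)[1] = -2
(x ⊛ y)[2] = 0
(x ⊛ y)[3] = 0
(x ⊛ y)[4] = 0

x ⊛ y = [-4, -2, 0, 0, 0]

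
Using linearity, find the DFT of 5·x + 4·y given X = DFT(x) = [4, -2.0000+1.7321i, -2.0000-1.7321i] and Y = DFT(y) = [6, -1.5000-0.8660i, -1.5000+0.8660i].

By linearity: DFT(5x + 4y) = 5·DFT(x) + 4·DFT(y)
= 5·[4, -2.0000+1.7321i, -2.0000-1.7321i] + 4·[6, -1.5000-0.8660i, -1.5000+0.8660i]

Computing element-wise:
Z[0] = 5·(4) + 4·(6) = 44
Z[1] = 5·(-2.0000+1.7321i) + 4·(-1.5000-0.8660i) = -16.0000+5.1965i
Z[2] = 5·(-2.0000-1.7321i) + 4·(-1.5000+0.8660i) = -16.0000-5.1965i

DFT(5x + 4y) = 5·X + 4·Y = [44, -16.0000+5.1965i, -16.0000-5.1965i]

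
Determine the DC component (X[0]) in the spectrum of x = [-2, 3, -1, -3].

X[0] = Σ(n=0 to 3) x[n] · ω_4^0 = Σ x[n]
= (-2) + (3) + (-1) + (-3)

X[0] = -3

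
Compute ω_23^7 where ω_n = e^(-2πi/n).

ω_23^7 = e^(-2πi·7/23)
= cos(-2π·7/23) + i·sin(-2π·7/23)
= cos(-14π/23) + i·sin(-14π/23)

ω_23^7 = cos(-14π/23) + i·sin(-14π/23) = -0.3349-0.9423i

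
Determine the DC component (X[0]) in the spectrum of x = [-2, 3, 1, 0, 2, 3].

X[0] = Σ(n=0 to 5) x[n] · ω_6^0 = Σ x[n]
= (-2) + (3) + (1) + (0) + (2) + (3)

X[0] = 7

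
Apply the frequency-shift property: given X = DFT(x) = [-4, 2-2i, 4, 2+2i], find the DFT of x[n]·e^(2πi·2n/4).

Modulation property: DFT(ω_4^(-2n)·x[n]) = X[(k-2) mod 4], so circularly shift X by 2 positions.

X[k-2] = [4, 2+2i, -4, 2-2i]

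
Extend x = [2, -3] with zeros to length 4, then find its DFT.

Original 2-point DFT: [-1, 5]
Zero-padded 4-point DFT provides frequency interpolation.

DFT_4([x, 0, ...]) = [-1, 2+3i, 5, 2-3i]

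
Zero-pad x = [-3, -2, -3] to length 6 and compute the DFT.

Original 3-point DFT: [-8, -0.5000-0.8660i, -0.5000+0.8660i]
Zero-padded 6-point DFT provides frequency interpolation.

DFT_6([x, 0, ...]) = [-8, -2.5000+4.3301i, -0.5000-0.8660i, -4, -0.5000+0.8660i, -2.5000-4.3301i]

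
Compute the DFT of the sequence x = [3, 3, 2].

X[k] = Σ(n=0 to 2) x[n] · ω_3^(nk)
where ω_3 = e^(-2πi/3)

Computing each X[k]:
X[0] = 8
X[1] = 0.5000-0.8660i
X[2] = 0.5000+0.8660i

X = [8, 0.5000-0.8660i, 0.5000+0.8660i]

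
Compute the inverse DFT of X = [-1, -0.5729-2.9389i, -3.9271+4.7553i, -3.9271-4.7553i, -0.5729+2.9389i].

x[n] = (1/5) Σ(k=0 to 4) X[k] · e^(2πikn/5)

Computing each x[n]:
x[0] = -2
x[1] = 1
x[2] = 2
x[3] = -3
x[4] = 1

x = [-2, 1, 2, -3, 1]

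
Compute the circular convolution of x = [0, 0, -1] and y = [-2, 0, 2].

(x ⊛ y)[n] = Σ(m=0 to 2) x[m] · y[(n-m) mod 3]

Computing each output sample:
(x ⊛ y)[0] = 0
(x ⊛ y)[1] = -2
(x ⊛ y)[2] = 2

x ⊛ y = [0, -2, 2]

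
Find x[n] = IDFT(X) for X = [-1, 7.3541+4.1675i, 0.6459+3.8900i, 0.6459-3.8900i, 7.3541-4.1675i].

x[n] = (1/5) Σ(k=0 to 4) X[k] · e^(2πikn/5)

Computing each x[n]:
x[0] = 3
x[1] = -2
x[2] = -2
x[3] = -3
x[4] = 3

x = [3, -2, -2, -3, 3]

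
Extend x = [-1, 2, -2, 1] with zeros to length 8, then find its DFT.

Original 4-point DFT: [0, 1-1i, -6, 1+1i]
Zero-padded 8-point DFT provides frequency interpolation.

DFT_8([x, 0, ...]) = [0, -0.2929-0.1213i, 1-1i, -1.7071-4.1213i, -6, -1.7071+4.1213i, 1+1i, -0.2929+0.1213i]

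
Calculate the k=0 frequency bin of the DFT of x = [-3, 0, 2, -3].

X[0] = Σ(n=0 to 3) x[n] · ω_4^0 = Σ x[n]
= (-3) + (0) + (2) + (-3)

X[0] = -4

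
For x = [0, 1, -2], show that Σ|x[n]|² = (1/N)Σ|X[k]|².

Time domain:
Σ|x[n]|² = |0|² + |1|² + |-2|² = 5.0000

Frequency domain:
(1/3)Σ|X[k]|² = (1/3)(|-1|² + |0.5000-2.5981i|² + |0.5000+2.5981i|²) = (1/3)·15.0000 = 5.0000

Both sides agree, confirming Parseval's theorem.

Σ|x[n]|² = (1/N)Σ|X[k]|² = 5.0000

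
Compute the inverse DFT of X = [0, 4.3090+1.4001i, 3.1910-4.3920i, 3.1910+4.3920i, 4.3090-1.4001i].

x[n] = (1/5) Σ(k=0 to 4) X[k] · e^(2πikn/5)

Computing each x[n]:
x[0] = 3
x[1] = 0
x[2] = -3
x[3] = 1
x[4] = -1

x = [3, 0, -3, 1, -1]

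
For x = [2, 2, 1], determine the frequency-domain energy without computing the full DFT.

Parseval: Σ|x[n]|² = (1/N)Σ|X[k]|², so Σ|X[k]|² = N·Σ|x[n]|² = 3·9.0000

Σ|X[k]|² = N·Σ|x[n]|² = 3·9.0000 = 27.0000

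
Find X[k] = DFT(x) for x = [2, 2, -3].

X[k] = Σ(n=0 to 2) x[n] · ω_3^(nk)
where ω_3 = e^(-2πi/3)

Computing each X[k]:
X[0] = 1
X[1] = 2.5000-4.3301i
X[2] = 2.5000+4.3301i

X = [1, 2.5000-4.3301i, 2.5000+4.3301i]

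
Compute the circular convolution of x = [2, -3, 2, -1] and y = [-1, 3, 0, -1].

(x ⊛ y)[n] = Σ(m=0 to 3) x[m] · y[(n-m) mod 4]

Computing each output sample:
(x ⊛ y)[0] = -2
(x ⊛ y)[1] = 7
(x ⊛ y)[2] = -10
(x ⊛ y)[3] = 5

x ⊛ y = [-2, 7, -10, 5]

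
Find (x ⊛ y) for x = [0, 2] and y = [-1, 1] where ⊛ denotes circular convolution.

(x ⊛ y)[n] = Σ(m=0 to 1) x[m] · y[(n-m) mod 2]

Computing each output sample:
(x ⊛ y)[0] = 2
(x ⊛ y)[1] = -2

x ⊛ y = [2, -2]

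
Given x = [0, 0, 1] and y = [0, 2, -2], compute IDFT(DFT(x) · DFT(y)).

(x ⊛ y)[n] = Σ(m=0 to 2) x[m] · y[(n-m) mod 3]

Computing each output sample:
(x ⊛ y)[0] = 2
(x ⊛ y)[1] = -2
(x ⊛ y)[2] = 0

x ⊛ y = [2, -2, 0]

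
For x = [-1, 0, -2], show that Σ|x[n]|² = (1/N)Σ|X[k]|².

Time domain:
Σ|x[n]|² = |-1|² + |0|² + |-2|² = 5.0000

Frequency domain:
(1/3)Σ|X[k]|² = (1/3)(|-3|² + |-1.7321i|² + |1.7321i|²) = (1/3)·15.0000 = 5.0000

Both sides agree, confirming Parseval's theorem.

Σ|x[n]|² = (1/N)Σ|X[k]|² = 5.0000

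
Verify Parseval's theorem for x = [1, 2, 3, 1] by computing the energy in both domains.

Time domain:
Σ|x[n]|² = |1|² + |2|² + |3|² + |1|² = 15.0000

Frequency domain:
(1/4)Σ|X[k]|² = (1/4)(|7|² + |-2-1i|² + |1|² + |-2+1i|²) = (1/4)·60.0000 = 15.0000

Both sides agree, confirming Parseval's theorem.

Σ|x[n]|² = (1/N)Σ|X[k]|² = 15.0000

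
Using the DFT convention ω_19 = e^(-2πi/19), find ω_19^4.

ω_19^4 = e^(-2πi·4/19)
= cos(-2π·4/19) + i·sin(-2π·4/19)
= cos(-8π/19) + i·sin(-8π/19)

ω_19^4 = cos(-8π/19) + i·sin(-8π/19) = 0.2455-0.9694i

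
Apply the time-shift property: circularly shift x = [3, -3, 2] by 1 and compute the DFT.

Time shift by 1: X_shifted[k] = ω_3^(1k) · X[k]
Shifted x = [2, 3, -3]

DFT(x[n-1]) = [2, 2.0000-5.1962i, 2.0000+5.1962i]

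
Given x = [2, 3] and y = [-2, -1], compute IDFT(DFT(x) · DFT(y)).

(x ⊛ y)[n] = Σ(m=0 to 1) x[m] · y[(n-m) mod 2]

Computing each output sample:
(x ⊛ y)[0] = -7
(x ⊛ y)[1] = -8

x ⊛ y = [-7, -8]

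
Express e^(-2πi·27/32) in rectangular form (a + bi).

ω_32^27 = e^(-2πi·27/32)
= cos(-2π·27/32) + i·sin(-2π·27/32)
= cos(-54π/32) + i·sin(-54π/32)

ω_32^27 = cos(-54π/32) + i·sin(-54π/32) = 0.5556+0.8315i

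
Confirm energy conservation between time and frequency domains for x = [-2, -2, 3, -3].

Time domain:
Σ|x[n]|² = |-2|² + |-2|² + |3|² + |-3|² = 26.0000

Frequency domain:
(1/4)Σ|X[k]|² = (1/4)(|-4|² + |-5-1i|² + |6|² + |-5+1i|²) = (1/4)·104.0000 = 26.0000

Both sides agree, confirming Parseval's theorem.

Σ|x[n]|² = (1/N)Σ|X[k]|² = 26.0000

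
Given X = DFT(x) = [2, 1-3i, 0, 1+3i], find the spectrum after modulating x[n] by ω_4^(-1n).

Modulation property: DFT(ω_4^(-1n)·x[n]) = X[(k-1) mod 4], so circularly shift X by 1 positions.

X[k-1] = [1+3i, 2, 1-3i, 0]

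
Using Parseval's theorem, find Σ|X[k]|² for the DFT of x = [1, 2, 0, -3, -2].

Parseval: Σ|x[n]|² = (1/N)Σ|X[k]|², so Σ|X[k]|² = N·Σ|x[n]|² = 5·18.0000

Σ|X[k]|² = N·Σ|x[n]|² = 5·18.0000 = 90.0000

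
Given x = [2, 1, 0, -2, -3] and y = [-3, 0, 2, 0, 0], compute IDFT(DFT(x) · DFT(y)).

(x ⊛ y)[n] = Σ(m=0 to 4) x[m] · y[(n-m) mod 5]

Computing each output sample:
(x ⊛ y)[0] = -10
(x ⊛ y)[1] = -9
(x ⊛ y)[2] = 4
(x ⊛ y)[3] = 8
(x ⊛ y)[4] = 9

x ⊛ y = [-10, -9, 4, 8, 9]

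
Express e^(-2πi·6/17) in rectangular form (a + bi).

ω_17^6 = e^(-2πi·6/17)
= cos(-2π·6/17) + i·sin(-2π·6/17)
= cos(-12π/17) + i·sin(-12π/17)

ω_17^6 = cos(-12π/17) + i·sin(-12π/17) = -0.6026-0.7980i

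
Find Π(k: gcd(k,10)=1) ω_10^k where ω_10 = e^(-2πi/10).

The primitive 10th roots of unity are ω_10^k for k coprime to 10: k ∈ {1, 3, 7, 9}
Their product equals the constant term of the cyclotomic polynomial Φ_10(x) up to sign.
For n ≥ 3, the product of all primitive nth roots of unity is 1. (For n=1 it is 1; for n=2 it is -1.)

1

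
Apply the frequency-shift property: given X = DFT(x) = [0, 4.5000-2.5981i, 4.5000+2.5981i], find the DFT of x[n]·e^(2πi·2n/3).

Modulation property: DFT(ω_3^(-2n)·x[n]) = X[(k-2) mod 3], so circularly shift X by 2 positions.

X[k-2] = [4.5000-2.5981i, 4.5000+2.5981i, 0]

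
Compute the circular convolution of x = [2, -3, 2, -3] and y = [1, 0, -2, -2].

(x ⊛ y)[n] = Σ(m=0 to 3) x[m] · y[(n-m) mod 4]

Computing each output sample:
(x ⊛ y)[0] = 4
(x ⊛ y)[1] = -1
(x ⊛ y)[2] = 4
(x ⊛ y)[3] = -1

x ⊛ y = [4, -1, 4, -1]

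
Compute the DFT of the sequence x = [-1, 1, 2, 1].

X[k] = Σ(n=0 to 3) x[n] · ω_4^(nk)
where ω_4 = e^(-2πi/4)

Computing each X[k]:
X[0] = 3
X[1] = -3
X[2] = -1
X[3] = -3

X = [3, -3, -1, -3]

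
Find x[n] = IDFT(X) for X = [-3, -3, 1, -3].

x[n] = (1/4) Σ(k=0 to 3) X[k] · e^(2πikn/4)

Computing each x[n]:
x[0] = -2
x[1] = -1
x[2] = 1
x[3] = -1

x = [-2, -1, 1, -1]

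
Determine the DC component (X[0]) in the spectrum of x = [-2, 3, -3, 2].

X[0] = Σ(n=0 to 3) x[n] · ω_4^0 = Σ x[n]
= (-2) + (3) + (-3) + (2)

X[0] = 0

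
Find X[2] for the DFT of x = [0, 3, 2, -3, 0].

X[2] = Σ(n=0 to 4) x[n] · ω_5^(2n) where ω_5 = e^(-2πi/5)
= (0)·ω_5^0 + (3)·ω_5^2 + (2)·ω_5^4 + (-3)·ω_5^6 + (0)·ω_5^8

X[2] = -2.7361+2.9919i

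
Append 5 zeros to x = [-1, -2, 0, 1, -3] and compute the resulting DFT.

Original 5-point DFT: [-5, -3.3541-0.3633i, 3.3541-1.5388i, 3.3541+1.5388i, -3.3541+0.3633i]
Zero-padded 10-point DFT provides frequency interpolation.

DFT_10([x, 0, ...]) = [-5, -0.5000+1.9879i, -3.3541-0.3633i, -0.5000+5.3431i, 3.3541-1.5388i, -3, 3.3541+1.5388i, -0.5000-5.3431i, -3.3541+0.3633i, -0.5000-1.9879i]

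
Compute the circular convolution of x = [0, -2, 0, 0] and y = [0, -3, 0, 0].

(x ⊛ y)[n] = Σ(m=0 to 3) x[m] · y[(n-m) mod 4]

Computing each output sample:
(x ⊛ y)[0] = 0
(x ⊛ y)[1] = 0
(x ⊛ y)[2] = 6
(x ⊛ y)[3] = 0

x ⊛ y = [0, 0, 6, 0]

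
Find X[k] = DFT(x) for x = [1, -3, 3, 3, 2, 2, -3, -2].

X[k] = Σ(n=0 to 7) x[n] · ω_8^(nk)
where ω_8 = e^(-2πi/8)

Computing each X[k]:
X[0] = 3
X[1] = -8.0711-6.0000i
X[2] = 3+2i
X[3] = 6.0711+6.0000i
X[4] = 3
X[5] = 6.0711-6.0000i
X[6] = 3-2i
X[7] = -8.0711+6.0000i

X = [3, -8.0711-6.0000i, 3+2i, 6.0711+6.0000i, 3, 6.0711-6.0000i, 3-2i, -8.0711+6.0000i]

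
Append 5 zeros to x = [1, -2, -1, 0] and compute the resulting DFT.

Original 4-point DFT: [-2, 2+2i, 2, 2-2i]
Zero-padded 9-point DFT provides frequency interpolation.

DFT_9([x, 0, ...]) = [-2, -0.7057+2.2704i, 1.5924+2.3116i, 2.5000+0.8660i, 2.1133+0.0413i, 2.1133-0.0413i, 2.5000-0.8660i, 1.5924-2.3116i, -0.7057-2.2704i]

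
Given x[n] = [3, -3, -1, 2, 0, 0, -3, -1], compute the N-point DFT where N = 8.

X[k] = Σ(n=0 to 7) x[n] · ω_8^(nk)
where ω_8 = e^(-2πi/8)

Computing each X[k]:
X[0] = -3
X[1] = -1.2426-2.0000i
X[2] = 7+4i
X[3] = 7.2426+2.0000i
X[4] = 1
X[5] = 7.2426-2.0000i
X[6] = 7-4i
X[7] = -1.2426+2.0000i

X = [-3, -1.2426-2.0000i, 7+4i, 7.2426+2.0000i, 1, 7.2426-2.0000i, 7-4i, -1.2426+2.0000i]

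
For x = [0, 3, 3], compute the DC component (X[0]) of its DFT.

X[0] = Σ(n=0 to 2) x[n] · ω_3^0 = Σ x[n]
= (0) + (3) + (3)

X[0] = 6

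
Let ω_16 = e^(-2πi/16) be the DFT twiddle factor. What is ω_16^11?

ω_16^11 = e^(-2πi·11/16)
= cos(-2π·11/16) + i·sin(-2π·11/16)
= cos(-22π/16) + i·sin(-22π/16)

ω_16^11 = cos(-22π/16) + i·sin(-22π/16) = -0.3827+0.9239i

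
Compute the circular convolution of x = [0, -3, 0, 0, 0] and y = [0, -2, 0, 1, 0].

(x ⊛ y)[n] = Σ(m=0 to 4) x[m] · y[(n-m) mod 5]

Computing each output sample:
(x ⊛ y)[0] = 0
(x ⊛ y)[1] = 0
(x ⊛ y)[2] = 6
(x ⊛ y)[3] = 0
(x ⊛ y)[4] = -3

x ⊛ y = [0, 0, 6, 0, -3]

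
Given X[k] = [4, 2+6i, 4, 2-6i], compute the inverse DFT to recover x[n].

x[n] = (1/4) Σ(k=0 to 3) X[k] · e^(2πikn/4)

Computing each x[n]:
x[0] = 3
x[1] = -3
x[2] = 1
x[3] = 3

x = [3, -3, 1, 3]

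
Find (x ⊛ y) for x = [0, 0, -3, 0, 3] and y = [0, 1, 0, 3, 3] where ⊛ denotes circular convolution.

(x ⊛ y)[n] = Σ(m=0 to 4) x[m] · y[(n-m) mod 5]

Computing each output sample:
(x ⊛ y)[0] = -6
(x ⊛ y)[1] = -9
(x ⊛ y)[2] = 9
(x ⊛ y)[3] = 6
(x ⊛ y)[4] = 0

x ⊛ y = [-6, -9, 9, 6, 0]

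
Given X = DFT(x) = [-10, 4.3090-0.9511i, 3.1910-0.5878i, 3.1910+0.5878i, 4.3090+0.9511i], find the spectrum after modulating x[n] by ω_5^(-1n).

Modulation property: DFT(ω_5^(-1n)·x[n]) = X[(k-1) mod 5], so circularly shift X by 1 positions.

X[k-1] = [4.3090+0.9511i, -10, 4.3090-0.9511i, 3.1910-0.5878i, 3.1910+0.5878i]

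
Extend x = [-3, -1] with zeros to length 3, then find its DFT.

Original 2-point DFT: [-4, -2]
Zero-padded 3-point DFT provides frequency interpolation.

DFT_3([x, 0, ...]) = [-4, -2.5000+0.8660i, -2.5000-0.8660i]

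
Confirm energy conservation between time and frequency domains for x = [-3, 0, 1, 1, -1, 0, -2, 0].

Time domain:
Σ|x[n]|² = |-3|² + |0|² + |1|² + |1|² + |-1|² + |0|² + |-2|² + |0|² = 16.0000

Frequency domain:
(1/8)Σ|X[k]|² = (1/8)(|-4|² + |-2.7071-3.7071i|² + |-3+1i|² + |-1.2929+2.2929i|² + |-6|² + |-1.2929-2.2929i|² + |-3-1i|² + |-2.7071+3.7071i|²) = (1/8)·128.0000 = 16.0000

Both sides agree, confirming Parseval's theorem.

Σ|x[n]|² = (1/N)Σ|X[k]|² = 16.0000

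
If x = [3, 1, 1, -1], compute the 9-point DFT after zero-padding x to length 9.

Original 4-point DFT: [4, 2-2i, 4, 2+2i]
Zero-padded 9-point DFT provides frequency interpolation.

DFT_9([x, 0, ...]) = [4, 4.4397-0.7616i, 2.7340-2.1929i, 1, 3.3264+1.1668i, 3.3264-1.1668i, 1, 2.7340+2.1929i, 4.4397+0.7616i]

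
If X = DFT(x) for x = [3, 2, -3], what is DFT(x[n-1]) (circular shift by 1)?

Time shift by 1: X_shifted[k] = ω_3^(1k) · X[k]
Shifted x = [-3, 3, 2]

DFT(x[n-1]) = [2, -5.5000-0.8660i, -5.5000+0.8660i]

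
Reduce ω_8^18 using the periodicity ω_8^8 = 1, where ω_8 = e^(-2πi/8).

Since ω_8^8 = 1, powers reduce modulo 8.
18 mod 8 = 2
So ω_8^18 = ω_8^2 = e^(-2πi·2/8)

ω_8^18 = ω_8^2 = -1i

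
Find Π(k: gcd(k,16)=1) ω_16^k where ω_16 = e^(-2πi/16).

The primitive 16th roots of unity are ω_16^k for k coprime to 16: k ∈ {1, 3, 5, 7, 9, 11, 13, 15}
Their product equals the constant term of the cyclotomic polynomial Φ_16(x) up to sign.
For n ≥ 3, the product of all primitive nth roots of unity is 1. (For n=1 it is 1; for n=2 it is -1.)

1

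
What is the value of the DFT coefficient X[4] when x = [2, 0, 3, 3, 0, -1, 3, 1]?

X[4] = Σ(n=0 to 7) x[n] · ω_8^(4n) where ω_8 = e^(-2πi/8)
= (2)·ω_8^0 + (0)·ω_8^4 + (3)·ω_8^8 + (3)·ω_8^12 + (0)·ω_8^16 + (-1)·ω_8^20 + (3)·ω_8^24 + (1)·ω_8^28

X[4] = 5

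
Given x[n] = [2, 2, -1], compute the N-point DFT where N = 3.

X[k] = Σ(n=0 to 2) x[n] · ω_3^(nk)
where ω_3 = e^(-2πi/3)

Computing each X[k]:
X[0] = 3
X[1] = 1.5000-2.5981i
X[2] = 1.5000+2.5981i

X = [3, 1.5000-2.5981i, 1.5000+2.5981i]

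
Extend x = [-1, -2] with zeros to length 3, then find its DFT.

Original 2-point DFT: [-3, 1]
Zero-padded 3-point DFT provides frequency interpolation.

DFT_3([x, 0, ...]) = [-3, 1.7321i, -1.7321i]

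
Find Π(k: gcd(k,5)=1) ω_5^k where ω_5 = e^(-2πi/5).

The primitive 5th roots of unity are ω_5^k for k coprime to 5: k ∈ {1, 2, 3, 4}
Their product equals the constant term of the cyclotomic polynomial Φ_5(x) up to sign.
For n ≥ 3, the product of all primitive nth roots of unity is 1. (For n=1 it is 1; for n=2 it is -1.)

1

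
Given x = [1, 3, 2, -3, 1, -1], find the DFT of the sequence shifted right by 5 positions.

Time shift by 5: X_shifted[k] = ω_6^(5k) · X[k]
Shifted x = [3, 2, -3, 1, -1, 1]

DFT(x[n-5]) = [3, 5.5000+0.8660i, 4.5000-2.5981i, -5, 4.5000+2.5981i, 5.5000-0.8660i]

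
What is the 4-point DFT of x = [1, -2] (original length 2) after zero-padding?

Original 2-point DFT: [-1, 3]
Zero-padded 4-point DFT provides frequency interpolation.

DFT_4([x, 0, ...]) = [-1, 1+2i, 3, 1-2i]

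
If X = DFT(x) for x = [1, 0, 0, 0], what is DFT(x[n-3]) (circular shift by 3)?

Time shift by 3: X_shifted[k] = ω_4^(3k) · X[k]
Shifted x = [0, 0, 0, 1]

DFT(x[n-3]) = [1, 1i, -1, -1i]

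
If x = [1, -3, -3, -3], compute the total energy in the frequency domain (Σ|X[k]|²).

Parseval: Σ|x[n]|² = (1/N)Σ|X[k]|², so Σ|X[k]|² = N·Σ|x[n]|² = 4·28.0000

Σ|X[k]|² = N·Σ|x[n]|² = 4·28.0000 = 112.0000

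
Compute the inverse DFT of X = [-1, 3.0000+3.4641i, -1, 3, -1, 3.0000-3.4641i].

x[n] = (1/6) Σ(k=0 to 5) X[k] · e^(2πikn/6)

Computing each x[n]:
x[0] = 1
x[1] = -1
x[2] = -1
x[3] = -2
x[4] = 1
x[5] = 1

x = [1, -1, -1, -2, 1, 1]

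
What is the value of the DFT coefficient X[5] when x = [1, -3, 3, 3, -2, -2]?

X[5] = Σ(n=0 to 5) x[n] · ω_6^(5n) where ω_6 = e^(-2πi/6)
= (1)·ω_6^0 + (-3)·ω_6^5 + (3)·ω_6^10 + (3)·ω_6^15 + (-2)·ω_6^20 + (-2)·ω_6^25

X[5] = -5.0000+3.4641i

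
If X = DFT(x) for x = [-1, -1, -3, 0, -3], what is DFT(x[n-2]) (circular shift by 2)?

Time shift by 2: X_shifted[k] = ω_5^(2k) · X[k]
Shifted x = [0, -3, -1, -1, -3]

DFT(x[n-2]) = [-8, -0.2361, 4.2361, 4.2361, -0.2361]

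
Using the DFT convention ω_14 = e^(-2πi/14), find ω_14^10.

ω_14^10 = e^(-2πi·10/14)
= cos(-2π·10/14) + i·sin(-2π·10/14)
= cos(-20π/14) + i·sin(-20π/14)

ω_14^10 = cos(-20π/14) + i·sin(-20π/14) = -0.2225+0.9749i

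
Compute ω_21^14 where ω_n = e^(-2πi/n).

ω_21^14 = e^(-2πi·14/21)
= cos(-2π·14/21) + i·sin(-2π·14/21)
= cos(-28π/21) + i·sin(-28π/21)

ω_21^14 = cos(-28π/21) + i·sin(-28π/21) = -0.5000+0.8660i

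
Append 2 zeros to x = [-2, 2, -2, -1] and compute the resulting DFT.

Original 4-point DFT: [-3, -3i, -5, 3i]
Zero-padded 6-point DFT provides frequency interpolation.

DFT_6([x, 0, ...]) = [-3, 1, -3.0000-3.4641i, -5, -3.0000+3.4641i, 1]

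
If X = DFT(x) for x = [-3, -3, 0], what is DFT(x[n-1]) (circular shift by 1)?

Time shift by 1: X_shifted[k] = ω_3^(1k) · X[k]
Shifted x = [0, -3, -3]

DFT(x[n-1]) = [-6, 3, 3]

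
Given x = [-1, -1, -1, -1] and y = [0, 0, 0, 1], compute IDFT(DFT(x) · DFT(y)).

(x ⊛ y)[n] = Σ(m=0 to 3) x[m] · y[(n-m) mod 4]

Computing each output sample:
(x ⊛ y)[0] = -1
(x ⊛ y)[1] = -1
(x ⊛ y)[2] = -1
(x ⊛ y)[3] = -1

x ⊛ y = [-1, -1, -1, -1]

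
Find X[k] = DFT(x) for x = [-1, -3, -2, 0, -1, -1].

X[k] = Σ(n=0 to 5) x[n] · ω_6^(nk)
where ω_6 = e^(-2πi/6)

Computing each X[k]:
X[0] = -8
X[1] = -1.5000+2.5981i
X[2] = 2.5000+0.8660i
X[3] = 0
X[4] = 2.5000-0.8660i
X[5] = -1.5000-2.5981i

X = [-8, -1.5000+2.5981i, 2.5000+0.8660i, 0, 2.5000-0.8660i, -1.5000-2.5981i]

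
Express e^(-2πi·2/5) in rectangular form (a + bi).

ω_5^2 = e^(-2πi·2/5)
= cos(-2π·2/5) + i·sin(-2π·2/5)
= cos(-4π/5) + i·sin(-4π/5)

ω_5^2 = cos(-4π/5) + i·sin(-4π/5) = -0.8090-0.5878i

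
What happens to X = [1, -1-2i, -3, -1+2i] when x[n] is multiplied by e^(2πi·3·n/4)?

Modulation property: DFT(ω_4^(-3n)·x[n]) = X[(k-3) mod 4], so circularly shift X by 3 positions.

X[k-3] = [-1-2i, -3, -1+2i, 1]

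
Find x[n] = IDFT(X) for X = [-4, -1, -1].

x[n] = (1/3) Σ(k=0 to 2) X[k] · e^(2πikn/3)

Computing each x[n]:
x[0] = -2
x[1] = -1
x[2] = -1

x = [-2, -1, -1]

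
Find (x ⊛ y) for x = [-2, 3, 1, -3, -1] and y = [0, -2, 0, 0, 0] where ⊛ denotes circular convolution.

(x ⊛ y)[n] = Σ(m=0 to 4) x[m] · y[(n-m) mod 5]

Computing each output sample:
(x ⊛ y)[0] = 2
(x ⊛ y)[1] = 4
(x ⊛ y)[2] = -6
(x ⊛ y)[3] = -2
(x ⊛ y)[4] = 6

x ⊛ y = [2, 4, -6, -2, 6]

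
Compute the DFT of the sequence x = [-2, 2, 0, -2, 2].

X[k] = Σ(n=0 to 4) x[n] · ω_5^(nk)
where ω_5 = e^(-2πi/5)

Computing each X[k]:
X[0] = 0
X[1] = 0.8541-1.1756i
X[2] = -5.8541+1.9021i
X[3] = -5.8541-1.9021i
X[4] = 0.8541+1.1756i

X = [0, 0.8541-1.1756i, -5.8541+1.9021i, -5.8541-1.9021i, 0.8541+1.1756i]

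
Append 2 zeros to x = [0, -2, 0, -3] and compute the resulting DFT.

Original 4-point DFT: [-5, -1i, 5, 1i]
Zero-padded 6-point DFT provides frequency interpolation.

DFT_6([x, 0, ...]) = [-5, 2.0000+1.7321i, -2.0000+1.7321i, 5, -2.0000-1.7321i, 2.0000-1.7321i]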